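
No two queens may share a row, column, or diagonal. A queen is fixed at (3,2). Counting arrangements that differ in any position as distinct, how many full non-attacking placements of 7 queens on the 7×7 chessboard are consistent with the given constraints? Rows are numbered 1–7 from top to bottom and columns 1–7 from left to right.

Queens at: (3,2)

Branch on row 1: col 1 → 1; col 3 → 2; col 5 → 2; col 6 → 1; col 7 → 0.
Sum: 1 + 2 + 2 + 1 + 0 = 6.

6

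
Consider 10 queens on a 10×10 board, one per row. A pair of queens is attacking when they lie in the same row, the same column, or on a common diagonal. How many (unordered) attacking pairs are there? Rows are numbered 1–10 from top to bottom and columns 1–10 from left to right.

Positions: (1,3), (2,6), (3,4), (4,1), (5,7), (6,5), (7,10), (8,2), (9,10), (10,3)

Same column: (1,3)–(10,3) (column 3); (7,10)–(9,10) (column 10).
Same diagonal: (1,3)–(5,7) (|1−5| = |3−7| = 4); (3,4)–(9,10) (|3−9| = |4−10| = 6).
Total attacking pairs: 4.

4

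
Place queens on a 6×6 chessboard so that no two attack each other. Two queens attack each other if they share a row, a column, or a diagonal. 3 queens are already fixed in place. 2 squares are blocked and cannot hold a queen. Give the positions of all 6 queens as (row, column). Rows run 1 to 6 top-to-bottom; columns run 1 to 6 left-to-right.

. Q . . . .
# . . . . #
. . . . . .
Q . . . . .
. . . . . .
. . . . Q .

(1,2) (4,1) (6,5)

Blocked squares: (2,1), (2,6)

(1,2) (2,4) (3,6) (4,1) (5,3) (6,5)

Row 2: attacked by (1,2)→{1,2,3}; (4,1)→{1,3}; (6,5)→{1,5}. Blocked: 1,6. Safe: 4. Place at column 4.
Row 3: attacked by (1,2)→{2,4}; (2,4)→{3,4,5}; (4,1)→{1,2}; (6,5)→{2,5}. Safe: 6. Place at column 6.
Row 5: attacked by (1,2)→{2,6}; (2,4)→{1,4}; (3,6)→{4,6}; (4,1)→{1,2}; (6,5)→{4,5,6}. Safe: 3. Place at column 3.
Columns [2, 4, 6, 1, 3, 5], r−c [-1, -2, -3, 3, 2, 1], r+c [3, 6, 9, 5, 8, 11] are all distinct, so no two queens attack.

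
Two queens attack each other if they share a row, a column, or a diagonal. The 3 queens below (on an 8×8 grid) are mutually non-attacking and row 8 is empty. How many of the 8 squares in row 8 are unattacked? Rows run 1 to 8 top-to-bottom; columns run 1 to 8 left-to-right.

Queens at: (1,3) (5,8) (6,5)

(1,3) attacks row 8 at column 3.
(5,8) attacks row 8 at column 8 and diagonals 5.
(6,5) attacks row 8 at column 5 and diagonals 3, 7.
Attacked columns: {3, 5, 7, 8}. Safe: {1, 2, 4, 6}.

4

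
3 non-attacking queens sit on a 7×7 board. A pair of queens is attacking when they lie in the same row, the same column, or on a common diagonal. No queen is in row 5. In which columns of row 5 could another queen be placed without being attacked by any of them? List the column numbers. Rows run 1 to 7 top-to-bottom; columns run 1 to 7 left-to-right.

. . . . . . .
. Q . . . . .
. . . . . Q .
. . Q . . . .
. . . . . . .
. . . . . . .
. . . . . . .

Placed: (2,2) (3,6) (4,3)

(2,2) attacks row 5 at column 2 and diagonals 5.
(3,6) attacks row 5 at column 6 and diagonals 4.
(4,3) attacks row 5 at column 3 and diagonals 2, 4.
Attacked columns: {2, 3, 4, 5, 6}. Safe: {1, 7}.

columns 1, 7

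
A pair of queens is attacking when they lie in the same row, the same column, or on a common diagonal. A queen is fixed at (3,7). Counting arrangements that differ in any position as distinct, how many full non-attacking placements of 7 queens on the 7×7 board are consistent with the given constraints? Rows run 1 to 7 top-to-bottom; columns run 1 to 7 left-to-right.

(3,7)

6

Branch on row 1: col 1 → 1; col 2 → 1; col 3 → 1; col 4 → 1; col 6 → 2.
Sum: 1 + 1 + 1 + 1 + 2 = 6.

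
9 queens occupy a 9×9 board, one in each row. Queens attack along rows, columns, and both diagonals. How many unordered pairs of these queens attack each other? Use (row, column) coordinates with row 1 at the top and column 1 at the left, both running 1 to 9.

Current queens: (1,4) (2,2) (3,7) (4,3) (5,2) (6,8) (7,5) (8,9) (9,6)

3

Same column: (2,2)–(5,2) (column 2).
Same diagonal: (4,3)–(5,2) (|4−5| = |3−2| = 1); (5,2)–(9,6) (|5−9| = |2−6| = 4).
Total attacking pairs: 3.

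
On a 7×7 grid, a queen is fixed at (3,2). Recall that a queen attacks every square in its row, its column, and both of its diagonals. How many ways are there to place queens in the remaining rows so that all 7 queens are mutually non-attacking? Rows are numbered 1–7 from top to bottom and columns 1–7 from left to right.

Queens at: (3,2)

Branch on row 1: col 1 → 1; col 3 → 2; col 5 → 2; col 6 → 1; col 7 → 0.
Sum: 1 + 2 + 2 + 1 + 0 = 6.

6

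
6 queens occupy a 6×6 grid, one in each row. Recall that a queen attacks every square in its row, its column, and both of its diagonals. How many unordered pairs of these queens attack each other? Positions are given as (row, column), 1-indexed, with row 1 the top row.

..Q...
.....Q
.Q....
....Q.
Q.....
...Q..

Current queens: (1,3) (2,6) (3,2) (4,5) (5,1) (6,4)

All columns are distinct and no two queens satisfy |Δrow| = |Δcol|, so no pair attacks.

0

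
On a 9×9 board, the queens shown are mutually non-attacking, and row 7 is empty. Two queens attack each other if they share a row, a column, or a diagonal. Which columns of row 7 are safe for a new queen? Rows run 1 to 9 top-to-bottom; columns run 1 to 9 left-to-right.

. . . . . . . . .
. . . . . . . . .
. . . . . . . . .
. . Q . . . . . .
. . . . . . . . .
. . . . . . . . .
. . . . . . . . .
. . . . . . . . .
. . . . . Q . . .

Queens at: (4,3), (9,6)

columns 1, 2, 5, 7, 9

(4,3) attacks row 7 at column 3 and diagonals 6.
(9,6) attacks row 7 at column 6 and diagonals 4, 8.
Attacked columns: {3, 4, 6, 8}. Safe: {1, 2, 5, 7, 9}.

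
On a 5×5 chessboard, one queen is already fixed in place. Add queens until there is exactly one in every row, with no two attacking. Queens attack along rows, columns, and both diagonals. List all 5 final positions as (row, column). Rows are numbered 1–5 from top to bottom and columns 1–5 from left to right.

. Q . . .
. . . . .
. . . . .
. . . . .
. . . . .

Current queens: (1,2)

(1,2) (2,4) (3,1) (4,3) (5,5)

Row 2: attacked by (1,2)→{1,2,3}. Safe: 4, 5. Place at column 4.
Row 3: attacked by (1,2)→{2,4}; (2,4)→{3,4,5}. Safe: 1. Place at column 1.
Row 4: attacked by (1,2)→{2,5}; (2,4)→{2,4}; (3,1)→{1,2}. Safe: 3. Place at column 3.
Row 5: attacked by (1,2)→{2}; (2,4)→{1,4}; (3,1)→{1,3}; (4,3)→{2,3,4}. Safe: 5. Place at column 5.
Columns [2, 4, 1, 3, 5], r−c [-1, -2, 2, 1, 0], r+c [3, 6, 4, 7, 10] are all distinct, so no two queens attack.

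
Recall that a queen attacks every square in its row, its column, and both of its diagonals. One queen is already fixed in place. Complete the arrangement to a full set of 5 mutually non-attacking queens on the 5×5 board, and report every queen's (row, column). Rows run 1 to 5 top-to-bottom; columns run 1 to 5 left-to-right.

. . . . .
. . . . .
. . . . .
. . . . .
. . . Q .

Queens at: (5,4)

(1,1) (2,3) (3,5) (4,2) (5,4)

Row 1: attacked by (5,4)→{4}. Safe: 1, 2, 3, 5. Place at column 1.
Row 2: attacked by (1,1)→{1,2}; (5,4)→{1,4}. Safe: 3, 5. Place at column 3.
Row 3: attacked by (1,1)→{1,3}; (2,3)→{2,3,4}; (5,4)→{2,4}. Safe: 5. Place at column 5.
Row 4: attacked by (1,1)→{1,4}; (2,3)→{1,3,5}; (3,5)→{4,5}; (5,4)→{3,4,5}. Safe: 2. Place at column 2.
Columns [1, 3, 5, 2, 4], r−c [0, -1, -2, 2, 1], r+c [2, 5, 8, 6, 9] are all distinct, so no two queens attack.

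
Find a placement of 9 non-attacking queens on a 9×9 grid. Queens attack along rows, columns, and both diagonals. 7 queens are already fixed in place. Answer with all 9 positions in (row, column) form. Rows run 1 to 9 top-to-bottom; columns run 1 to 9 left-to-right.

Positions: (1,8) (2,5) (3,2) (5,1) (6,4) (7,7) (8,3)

(1,8) (2,5) (3,2) (4,9) (5,1) (6,4) (7,7) (8,3) (9,6)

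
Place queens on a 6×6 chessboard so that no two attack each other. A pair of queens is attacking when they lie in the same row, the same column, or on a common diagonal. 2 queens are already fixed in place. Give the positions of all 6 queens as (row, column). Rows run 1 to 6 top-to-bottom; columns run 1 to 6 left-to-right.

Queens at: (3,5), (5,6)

(1,4) (2,1) (3,5) (4,2) (5,6) (6,3)

Row 1: attacked by (3,5)→{3,5}; (5,6)→{2,6}. Safe: 1, 4. Place at column 4.
Row 2: attacked by (1,4)→{3,4,5}; (3,5)→{4,5,6}; (5,6)→{3,6}. Safe: 1, 2. Place at column 1.
Row 4: attacked by (1,4)→{1,4}; (2,1)→{1,3}; (3,5)→{4,5,6}; (5,6)→{5,6}. Safe: 2. Place at column 2.
Row 6: attacked by (1,4)→{4}; (2,1)→{1,5}; (3,5)→{2,5}; (4,2)→{2,4}; (5,6)→{5,6}. Safe: 3. Place at column 3.
Columns [4, 1, 5, 2, 6, 3], r−c [-3, 1, -2, 2, -1, 3], r+c [5, 3, 8, 6, 11, 9] are all distinct, so no two queens attack.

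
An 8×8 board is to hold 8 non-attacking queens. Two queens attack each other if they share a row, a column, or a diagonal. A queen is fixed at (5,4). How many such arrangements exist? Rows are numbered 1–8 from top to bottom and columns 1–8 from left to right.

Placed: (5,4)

8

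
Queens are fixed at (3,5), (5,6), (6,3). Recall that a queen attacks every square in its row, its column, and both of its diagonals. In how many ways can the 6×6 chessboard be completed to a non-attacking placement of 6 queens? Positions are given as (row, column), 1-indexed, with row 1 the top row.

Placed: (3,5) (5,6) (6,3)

Branch on row 1: col 1 → 0; col 4 → 1.
Sum: 0 + 1 = 1.

1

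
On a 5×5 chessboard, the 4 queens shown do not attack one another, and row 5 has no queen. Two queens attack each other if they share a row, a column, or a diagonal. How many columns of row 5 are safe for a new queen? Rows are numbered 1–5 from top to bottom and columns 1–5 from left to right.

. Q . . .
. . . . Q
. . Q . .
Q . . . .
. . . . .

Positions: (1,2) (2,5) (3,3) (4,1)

(1,2) attacks row 5 at column 2.
(2,5) attacks row 5 at column 5 and diagonals 2.
(3,3) attacks row 5 at column 3 and diagonals 1, 5.
(4,1) attacks row 5 at column 1 and diagonals 2.
Attacked columns: {1, 2, 3, 5}. Safe: {4}.

1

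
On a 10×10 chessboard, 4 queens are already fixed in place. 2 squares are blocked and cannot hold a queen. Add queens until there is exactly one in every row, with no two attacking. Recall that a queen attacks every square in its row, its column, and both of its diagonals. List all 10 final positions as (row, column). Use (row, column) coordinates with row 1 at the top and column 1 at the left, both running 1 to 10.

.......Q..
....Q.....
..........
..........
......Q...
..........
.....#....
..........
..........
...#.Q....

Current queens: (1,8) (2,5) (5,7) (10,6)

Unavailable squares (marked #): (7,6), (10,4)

(1,8) (2,5) (3,3) (4,10) (5,7) (6,4) (7,1) (8,9) (9,2) (10,6)

Row 3: attacked by (1,8)→{6,8,10}; (2,5)→{4,5,6}; (5,7)→{5,7,9}; (10,6)→{6}. Safe: 1, 2, 3. Place at column 3.
Row 4: attacked by (1,8)→{5,8}; (2,5)→{3,5,7}; (3,3)→{2,3,4}; (5,7)→{6,7,8}; (10,6)→{6}. Safe: 1, 9, 10. Place at column 10.
Row 6: attacked by (1,8)→{3,8}; (2,5)→{1,5,9}; (3,3)→{3,6}; (4,10)→{8,10}; (5,7)→{6,7,8}; (10,6)→{2,6,10}. Safe: 4. Place at column 4.
Row 7: attacked by (1,8)→{2,8}; (2,5)→{5,10}; (3,3)→{3,7}; (4,10)→{7,10}; (5,7)→{5,7,9}; (6,4)→{3,4,5}; (10,6)→{3,6,9}. Blocked: 6. Safe: 1. Place at column 1.
Row 8: attacked by (1,8)→{1,8}; (2,5)→{5}; (3,3)→{3,8}; (4,10)→{6,10}; (5,7)→{4,7,10}; (6,4)→{2,4,6}; (7,1)→{1,2}; (10,6)→{4,6,8}. Safe: 9. Place at column 9.
Row 9: attacked by (1,8)→{8}; (2,5)→{5}; (3,3)→{3,9}; (4,10)→{5,10}; (5,7)→{3,7}; (6,4)→{1,4,7}; (7,1)→{1,3}; (8,9)→{8,9,10}; (10,6)→{5,6,7}. Safe: 2. Place at column 2.
Columns [8, 5, 3, 10, 7, 4, 1, 9, 2, 6], r−c [-7, -3, 0, -6, -2, 2, 6, -1, 7, 4], r+c [9, 7, 6, 14, 12, 10, 8, 17, 11, 16] are all distinct, so no two queens attack.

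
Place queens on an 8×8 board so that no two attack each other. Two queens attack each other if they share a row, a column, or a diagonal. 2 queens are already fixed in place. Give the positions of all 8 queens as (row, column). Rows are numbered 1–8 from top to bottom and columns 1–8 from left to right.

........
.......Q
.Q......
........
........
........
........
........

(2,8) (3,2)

Row 1: attacked by (2,8)→{7,8}; (3,2)→{2,4}. Safe: 1, 3, 5, 6. Place at column 6.
Row 4: attacked by (1,6)→{3,6}; (2,8)→{6,8}; (3,2)→{1,2,3}. Safe: 4, 5, 7. Place at column 4.
Row 5: attacked by (1,6)→{2,6}; (2,8)→{5,8}; (3,2)→{2,4}; (4,4)→{3,4,5}. Safe: 1, 7. Place at column 1.
Row 6: attacked by (1,6)→{1,6}; (2,8)→{4,8}; (3,2)→{2,5}; (4,4)→{2,4,6}; (5,1)→{1,2}. Safe: 3, 7. Place at column 7.
Row 7: attacked by (1,6)→{6}; (2,8)→{3,8}; (3,2)→{2,6}; (4,4)→{1,4,7}; (5,1)→{1,3}; (6,7)→{6,7,8}. Safe: 5. Place at column 5.
Row 8: attacked by (1,6)→{6}; (2,8)→{2,8}; (3,2)→{2,7}; (4,4)→{4,8}; (5,1)→{1,4}; (6,7)→{5,7}; (7,5)→{4,5,6}. Safe: 3. Place at column 3.
Columns [6, 8, 2, 4, 1, 7, 5, 3], r−c [-5, -6, 1, 0, 4, -1, 2, 5], r+c [7, 10, 5, 8, 6, 13, 12, 11] are all distinct, so no two queens attack.

(1,6) (2,8) (3,2) (4,4) (5,1) (6,7) (7,5) (8,3)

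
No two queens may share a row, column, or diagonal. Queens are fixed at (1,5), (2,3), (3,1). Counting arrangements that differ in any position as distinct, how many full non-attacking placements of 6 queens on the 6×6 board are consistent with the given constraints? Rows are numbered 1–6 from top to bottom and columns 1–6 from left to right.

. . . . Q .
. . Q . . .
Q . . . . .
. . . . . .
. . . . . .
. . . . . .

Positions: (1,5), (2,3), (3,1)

Branch on row 4: col 4 → 0; col 6 → 1.
Sum: 0 + 1 = 1.

1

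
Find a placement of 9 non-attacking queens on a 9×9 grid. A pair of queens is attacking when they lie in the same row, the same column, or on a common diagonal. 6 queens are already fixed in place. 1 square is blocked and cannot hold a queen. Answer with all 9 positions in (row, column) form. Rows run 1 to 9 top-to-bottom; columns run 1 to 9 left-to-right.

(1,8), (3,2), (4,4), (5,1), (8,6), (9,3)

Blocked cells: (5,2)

Row 2: attacked by (1,8)→{7,8,9}; (3,2)→{1,2,3}; (4,4)→{2,4,6}; (5,1)→{1,4}; (8,6)→{6}; (9,3)→{3}. Safe: 5. Place at column 5.
Row 6: attacked by (1,8)→{3,8}; (2,5)→{1,5,9}; (3,2)→{2,5}; (4,4)→{2,4,6}; (5,1)→{1,2}; (8,6)→{4,6,8}; (9,3)→{3,6}. Safe: 7. Place at column 7.
Row 7: attacked by (1,8)→{2,8}; (2,5)→{5}; (3,2)→{2,6}; (4,4)→{1,4,7}; (5,1)→{1,3}; (6,7)→{6,7,8}; (8,6)→{5,6,7}; (9,3)→{1,3,5}. Safe: 9. Place at column 9.
Columns [8, 5, 2, 4, 1, 7, 9, 6, 3], r−c [-7, -3, 1, 0, 4, -1, -2, 2, 6], r+c [9, 7, 5, 8, 6, 13, 16, 14, 12] are all distinct, so no two queens attack.

(1,8) (2,5) (3,2) (4,4) (5,1) (6,7) (7,9) (8,6) (9,3)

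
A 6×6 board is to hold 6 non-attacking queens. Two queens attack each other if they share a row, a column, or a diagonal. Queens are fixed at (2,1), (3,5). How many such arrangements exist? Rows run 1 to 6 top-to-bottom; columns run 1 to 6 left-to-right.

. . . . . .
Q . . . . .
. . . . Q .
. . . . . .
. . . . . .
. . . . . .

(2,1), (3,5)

1

Branch on row 1: col 4 → 1; col 6 → 0.
Sum: 1 + 0 = 1.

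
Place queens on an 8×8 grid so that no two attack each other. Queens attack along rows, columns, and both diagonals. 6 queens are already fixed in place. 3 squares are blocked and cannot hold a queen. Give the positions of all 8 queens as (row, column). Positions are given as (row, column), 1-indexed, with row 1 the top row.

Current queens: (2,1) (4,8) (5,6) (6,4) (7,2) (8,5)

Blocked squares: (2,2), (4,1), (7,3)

Row 1: attacked by (2,1)→{1,2}; (4,8)→{5,8}; (5,6)→{2,6}; (6,4)→{4}; (7,2)→{2,8}; (8,5)→{5}. Safe: 3, 7. Place at column 7.
Row 3: attacked by (1,7)→{5,7}; (2,1)→{1,2}; (4,8)→{7,8}; (5,6)→{4,6,8}; (6,4)→{1,4,7}; (7,2)→{2,6}; (8,5)→{5}. Safe: 3. Place at column 3.
Columns [7, 1, 3, 8, 6, 4, 2, 5], r−c [-6, 1, 0, -4, -1, 2, 5, 3], r+c [8, 3, 6, 12, 11, 10, 9, 13] are all distinct, so no two queens attack.

(1,7) (2,1) (3,3) (4,8) (5,6) (6,4) (7,2) (8,5)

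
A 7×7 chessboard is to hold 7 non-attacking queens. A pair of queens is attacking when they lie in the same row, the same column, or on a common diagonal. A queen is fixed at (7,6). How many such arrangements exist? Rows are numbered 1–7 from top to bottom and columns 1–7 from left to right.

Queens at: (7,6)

7

Branch on row 1: col 1 → 1; col 2 → 4; col 3 → 1; col 4 → 1; col 5 → 0; col 7 → 0.
Sum: 1 + 4 + 1 + 1 + 0 + 0 = 7.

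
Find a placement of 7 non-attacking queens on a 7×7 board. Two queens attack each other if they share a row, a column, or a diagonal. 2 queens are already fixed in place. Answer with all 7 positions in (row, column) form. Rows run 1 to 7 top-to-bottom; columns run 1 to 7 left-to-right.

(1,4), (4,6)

(1,4) (2,1) (3,3) (4,6) (5,2) (6,7) (7,5)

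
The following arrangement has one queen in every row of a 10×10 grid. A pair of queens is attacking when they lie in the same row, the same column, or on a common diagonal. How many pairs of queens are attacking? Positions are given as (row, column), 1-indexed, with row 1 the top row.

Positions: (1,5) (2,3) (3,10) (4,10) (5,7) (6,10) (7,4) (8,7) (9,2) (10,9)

7

Same column: (3,10)–(4,10) (column 10); (3,10)–(6,10) (column 10); (4,10)–(6,10) (column 10); (5,7)–(8,7) (column 7).
Same diagonal: (1,5)–(6,10) (|1−6| = |5−10| = 5); (7,4)–(9,2) (|7−9| = |4−2| = 2); (8,7)–(10,9) (|8−10| = |7−9| = 2).
Total attacking pairs: 7.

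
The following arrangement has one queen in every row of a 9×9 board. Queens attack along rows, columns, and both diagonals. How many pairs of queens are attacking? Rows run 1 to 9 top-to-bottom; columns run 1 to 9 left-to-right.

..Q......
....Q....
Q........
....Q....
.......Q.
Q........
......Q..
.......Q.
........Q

9

Same column: (2,5)–(4,5) (column 5); (3,1)–(6,1) (column 1); (5,8)–(8,8) (column 8).
Same diagonal: (1,3)–(3,1) (|1−3| = |3−1| = 2); (2,5)–(5,8) (|2−5| = |5−8| = 3); (2,5)–(6,1) (|2−6| = |5−1| = 4); (7,7)–(8,8) (|7−8| = |7−8| = 1); (7,7)–(9,9) (|7−9| = |7−9| = 2); (8,8)–(9,9) (|8−9| = |8−9| = 1).
Total attacking pairs: 9.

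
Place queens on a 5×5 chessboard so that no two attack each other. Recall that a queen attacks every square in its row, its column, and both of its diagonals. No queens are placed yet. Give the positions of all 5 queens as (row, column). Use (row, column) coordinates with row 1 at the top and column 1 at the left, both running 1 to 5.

(1,4) (2,2) (3,5) (4,3) (5,1)

Row 1: Safe: 1, 2, 3, 4, 5. Place at column 4.
Row 2: attacked by (1,4)→{3,4,5}. Safe: 1, 2. Place at column 2.
Row 3: attacked by (1,4)→{2,4}; (2,2)→{1,2,3}. Safe: 5. Place at column 5.
Row 4: attacked by (1,4)→{1,4}; (2,2)→{2,4}; (3,5)→{4,5}. Safe: 3. Place at column 3.
Row 5: attacked by (1,4)→{4}; (2,2)→{2,5}; (3,5)→{3,5}; (4,3)→{2,3,4}. Safe: 1. Place at column 1.
Columns [4, 2, 5, 3, 1], r−c [-3, 0, -2, 1, 4], r+c [5, 4, 8, 7, 6] are all distinct, so no two queens attack.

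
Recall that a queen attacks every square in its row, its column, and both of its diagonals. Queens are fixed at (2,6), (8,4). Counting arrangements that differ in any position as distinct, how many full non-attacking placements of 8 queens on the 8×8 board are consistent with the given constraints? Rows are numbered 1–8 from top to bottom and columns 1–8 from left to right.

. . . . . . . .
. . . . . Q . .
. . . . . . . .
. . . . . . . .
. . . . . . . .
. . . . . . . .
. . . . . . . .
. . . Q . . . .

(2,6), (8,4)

3

Branch on row 1: col 1 → 0; col 2 → 0; col 3 → 3; col 8 → 0.
Sum: 0 + 0 + 3 + 0 = 3.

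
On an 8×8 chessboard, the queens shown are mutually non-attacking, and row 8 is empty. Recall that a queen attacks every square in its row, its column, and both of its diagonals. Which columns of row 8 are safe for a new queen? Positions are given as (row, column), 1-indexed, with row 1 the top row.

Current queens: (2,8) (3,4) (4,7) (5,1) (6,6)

(2,8) attacks row 8 at column 8 and diagonals 2.
(3,4) attacks row 8 at column 4.
(4,7) attacks row 8 at column 7 and diagonals 3.
(5,1) attacks row 8 at column 1 and diagonals 4.
(6,6) attacks row 8 at column 6 and diagonals 4, 8.
Attacked columns: {1, 2, 3, 4, 6, 7, 8}. Safe: {5}.

columns 5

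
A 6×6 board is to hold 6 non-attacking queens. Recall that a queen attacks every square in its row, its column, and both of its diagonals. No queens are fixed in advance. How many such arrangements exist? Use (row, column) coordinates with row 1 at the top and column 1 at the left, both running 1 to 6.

Branch on row 1: col 1 → 0; col 2 → 1; col 3 → 1; col 4 → 1; col 5 → 1; col 6 → 0.
Sum: 0 + 1 + 1 + 1 + 1 + 0 = 4.
(This is the classic 6-queens count.)

4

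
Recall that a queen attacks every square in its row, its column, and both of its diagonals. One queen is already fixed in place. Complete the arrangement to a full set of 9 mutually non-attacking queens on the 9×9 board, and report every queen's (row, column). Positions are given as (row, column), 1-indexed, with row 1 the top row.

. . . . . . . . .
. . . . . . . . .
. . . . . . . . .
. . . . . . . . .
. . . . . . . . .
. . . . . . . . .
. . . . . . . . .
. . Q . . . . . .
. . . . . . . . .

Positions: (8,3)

Row 1: attacked by (8,3)→{3}. Safe: 1, 2, 4, 5, 6, 7, 8, 9. Place at column 9.
Row 2: attacked by (1,9)→{8,9}; (8,3)→{3,9}. Safe: 1, 2, 4, 5, 6, 7. Place at column 4.
Row 3: attacked by (1,9)→{7,9}; (2,4)→{3,4,5}; (8,3)→{3,8}. Safe: 1, 2, 6. Place at column 2.
Row 4: attacked by (1,9)→{6,9}; (2,4)→{2,4,6}; (3,2)→{1,2,3}; (8,3)→{3,7}. Safe: 5, 8. Place at column 5.
Row 5: attacked by (1,9)→{5,9}; (2,4)→{1,4,7}; (3,2)→{2,4}; (4,5)→{4,5,6}; (8,3)→{3,6}. Safe: 8. Place at column 8.
Row 6: attacked by (1,9)→{4,9}; (2,4)→{4,8}; (3,2)→{2,5}; (4,5)→{3,5,7}; (5,8)→{7,8,9}; (8,3)→{1,3,5}. Safe: 6. Place at column 6.
Row 7: attacked by (1,9)→{3,9}; (2,4)→{4,9}; (3,2)→{2,6}; (4,5)→{2,5,8}; (5,8)→{6,8}; (6,6)→{5,6,7}; (8,3)→{2,3,4}. Safe: 1. Place at column 1.
Row 9: attacked by (1,9)→{1,9}; (2,4)→{4}; (3,2)→{2,8}; (4,5)→{5}; (5,8)→{4,8}; (6,6)→{3,6,9}; (7,1)→{1,3}; (8,3)→{2,3,4}. Safe: 7. Place at column 7.
Columns [9, 4, 2, 5, 8, 6, 1, 3, 7], r−c [-8, -2, 1, -1, -3, 0, 6, 5, 2], r+c [10, 6, 5, 9, 13, 12, 8, 11, 16] are all distinct, so no two queens attack.

(1,9) (2,4) (3,2) (4,5) (5,8) (6,6) (7,1) (8,3) (9,7)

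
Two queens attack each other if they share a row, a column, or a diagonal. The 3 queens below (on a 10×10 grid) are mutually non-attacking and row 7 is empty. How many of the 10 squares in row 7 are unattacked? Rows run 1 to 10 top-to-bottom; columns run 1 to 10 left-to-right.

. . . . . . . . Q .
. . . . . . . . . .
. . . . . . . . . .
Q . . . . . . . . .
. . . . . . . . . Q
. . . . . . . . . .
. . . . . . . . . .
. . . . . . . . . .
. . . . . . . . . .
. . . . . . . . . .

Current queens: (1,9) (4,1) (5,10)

4

(1,9) attacks row 7 at column 9 and diagonals 3.
(4,1) attacks row 7 at column 1 and diagonals 4.
(5,10) attacks row 7 at column 10 and diagonals 8.
Attacked columns: {1, 3, 4, 8, 9, 10}. Safe: {2, 5, 6, 7}.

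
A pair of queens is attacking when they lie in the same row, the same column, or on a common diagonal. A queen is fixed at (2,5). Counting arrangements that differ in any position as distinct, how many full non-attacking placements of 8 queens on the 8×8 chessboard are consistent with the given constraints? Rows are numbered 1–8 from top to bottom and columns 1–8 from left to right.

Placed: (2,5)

Branch on row 1: col 1 → 1; col 2 → 2; col 3 → 4; col 7 → 1; col 8 → 0.
Sum: 1 + 2 + 4 + 1 + 0 = 8.

8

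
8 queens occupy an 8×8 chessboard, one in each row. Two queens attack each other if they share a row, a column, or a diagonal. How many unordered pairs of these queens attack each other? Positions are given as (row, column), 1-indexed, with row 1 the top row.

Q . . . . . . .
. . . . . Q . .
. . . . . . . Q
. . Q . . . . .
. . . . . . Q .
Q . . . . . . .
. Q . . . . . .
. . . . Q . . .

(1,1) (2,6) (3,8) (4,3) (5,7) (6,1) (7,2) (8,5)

Same column: (1,1)–(6,1) (column 1).
Same diagonal: (4,3)–(6,1) (|4−6| = |3−1| = 2); (6,1)–(7,2) (|6−7| = |1−2| = 1).
Total attacking pairs: 3.

3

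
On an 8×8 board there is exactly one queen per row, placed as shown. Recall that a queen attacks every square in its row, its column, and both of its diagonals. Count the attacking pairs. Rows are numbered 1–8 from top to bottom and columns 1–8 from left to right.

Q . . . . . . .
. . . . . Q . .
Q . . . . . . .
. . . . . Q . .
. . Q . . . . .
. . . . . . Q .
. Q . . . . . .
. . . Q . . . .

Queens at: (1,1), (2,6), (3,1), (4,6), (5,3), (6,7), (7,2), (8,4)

4

Same column: (1,1)–(3,1) (column 1); (2,6)–(4,6) (column 6).
Same diagonal: (2,6)–(5,3) (|2−5| = |6−3| = 3); (3,1)–(5,3) (|3−5| = |1−3| = 2).
Total attacking pairs: 4.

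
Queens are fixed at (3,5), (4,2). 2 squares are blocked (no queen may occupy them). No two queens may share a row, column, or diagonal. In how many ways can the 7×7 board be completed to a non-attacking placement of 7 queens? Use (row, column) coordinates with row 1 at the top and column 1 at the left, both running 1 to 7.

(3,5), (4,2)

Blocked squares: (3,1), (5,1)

2

Branch on row 1: col 1 → 0; col 4 → 2; col 6 → 0.
Sum: 0 + 2 + 0 = 2.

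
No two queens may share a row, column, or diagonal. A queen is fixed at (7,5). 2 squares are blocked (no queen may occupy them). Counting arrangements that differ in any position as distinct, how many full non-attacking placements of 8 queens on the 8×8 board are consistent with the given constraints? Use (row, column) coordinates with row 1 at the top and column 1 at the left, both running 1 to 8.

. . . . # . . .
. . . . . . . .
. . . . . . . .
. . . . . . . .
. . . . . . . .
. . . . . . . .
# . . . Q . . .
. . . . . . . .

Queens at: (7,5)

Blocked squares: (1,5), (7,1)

8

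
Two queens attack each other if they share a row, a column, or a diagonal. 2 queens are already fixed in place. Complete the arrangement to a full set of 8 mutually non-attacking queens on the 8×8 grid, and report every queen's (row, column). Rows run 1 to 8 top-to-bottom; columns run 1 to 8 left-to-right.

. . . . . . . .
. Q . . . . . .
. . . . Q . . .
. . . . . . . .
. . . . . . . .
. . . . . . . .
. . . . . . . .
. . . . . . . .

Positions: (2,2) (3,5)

(1,8) (2,2) (3,5) (4,3) (5,1) (6,7) (7,4) (8,6)

Row 1: attacked by (2,2)→{1,2,3}; (3,5)→{3,5,7}. Safe: 4, 6, 8. Place at column 8.
Row 4: attacked by (1,8)→{5,8}; (2,2)→{2,4}; (3,5)→{4,5,6}. Safe: 1, 3, 7. Place at column 3.
Row 5: attacked by (1,8)→{4,8}; (2,2)→{2,5}; (3,5)→{3,5,7}; (4,3)→{2,3,4}. Safe: 1, 6. Place at column 1.
Row 6: attacked by (1,8)→{3,8}; (2,2)→{2,6}; (3,5)→{2,5,8}; (4,3)→{1,3,5}; (5,1)→{1,2}. Safe: 4, 7. Place at column 7.
Row 7: attacked by (1,8)→{2,8}; (2,2)→{2,7}; (3,5)→{1,5}; (4,3)→{3,6}; (5,1)→{1,3}; (6,7)→{6,7,8}. Safe: 4. Place at column 4.
Row 8: attacked by (1,8)→{1,8}; (2,2)→{2,8}; (3,5)→{5}; (4,3)→{3,7}; (5,1)→{1,4}; (6,7)→{5,7}; (7,4)→{3,4,5}. Safe: 6. Place at column 6.
Columns [8, 2, 5, 3, 1, 7, 4, 6], r−c [-7, 0, -2, 1, 4, -1, 3, 2], r+c [9, 4, 8, 7, 6, 13, 11, 14] are all distinct, so no two queens attack.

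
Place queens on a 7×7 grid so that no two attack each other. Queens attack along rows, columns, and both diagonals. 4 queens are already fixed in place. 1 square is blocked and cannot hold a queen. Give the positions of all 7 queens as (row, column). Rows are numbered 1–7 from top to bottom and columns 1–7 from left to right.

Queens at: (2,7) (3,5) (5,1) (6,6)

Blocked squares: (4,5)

Row 1: attacked by (2,7)→{6,7}; (3,5)→{3,5,7}; (5,1)→{1,5}; (6,6)→{1,6}. Safe: 2, 4. Place at column 2.
Row 4: attacked by (1,2)→{2,5}; (2,7)→{5,7}; (3,5)→{4,5,6}; (5,1)→{1,2}; (6,6)→{4,6}. Blocked: 5. Safe: 3. Place at column 3.
Row 7: attacked by (1,2)→{2}; (2,7)→{2,7}; (3,5)→{1,5}; (4,3)→{3,6}; (5,1)→{1,3}; (6,6)→{5,6,7}. Safe: 4. Place at column 4.
Columns [2, 7, 5, 3, 1, 6, 4], r−c [-1, -5, -2, 1, 4, 0, 3], r+c [3, 9, 8, 7, 6, 12, 11] are all distinct, so no two queens attack.

(1,2) (2,7) (3,5) (4,3) (5,1) (6,6) (7,4)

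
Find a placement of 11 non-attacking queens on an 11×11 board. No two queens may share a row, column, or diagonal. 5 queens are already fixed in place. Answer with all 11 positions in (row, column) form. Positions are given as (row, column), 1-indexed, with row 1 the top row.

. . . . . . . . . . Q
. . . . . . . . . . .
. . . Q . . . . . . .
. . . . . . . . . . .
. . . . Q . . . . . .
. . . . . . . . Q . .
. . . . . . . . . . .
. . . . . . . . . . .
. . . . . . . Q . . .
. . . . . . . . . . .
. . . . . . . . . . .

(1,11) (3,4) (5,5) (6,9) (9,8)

Row 2: attacked by (1,11)→{10,11}; (3,4)→{3,4,5}; (5,5)→{2,5,8}; (6,9)→{5,9}; (9,8)→{1,8}. Safe: 6, 7. Place at column 7.
Row 4: attacked by (1,11)→{8,11}; (2,7)→{5,7,9}; (3,4)→{3,4,5}; (5,5)→{4,5,6}; (6,9)→{7,9,11}; (9,8)→{3,8}. Safe: 1, 2, 10. Place at column 2.
Row 7: attacked by (1,11)→{5,11}; (2,7)→{2,7}; (3,4)→{4,8}; (4,2)→{2,5}; (5,5)→{3,5,7}; (6,9)→{8,9,10}; (9,8)→{6,8,10}. Safe: 1. Place at column 1.
Row 8: attacked by (1,11)→{4,11}; (2,7)→{1,7}; (3,4)→{4,9}; (4,2)→{2,6}; (5,5)→{2,5,8}; (6,9)→{7,9,11}; (7,1)→{1,2}; (9,8)→{7,8,9}. Safe: 3, 10. Place at column 10.
Row 10: attacked by (1,11)→{2,11}; (2,7)→{7}; (3,4)→{4,11}; (4,2)→{2,8}; (5,5)→{5,10}; (6,9)→{5,9}; (7,1)→{1,4}; (8,10)→{8,10}; (9,8)→{7,8,9}. Safe: 3, 6. Place at column 6.
Row 11: attacked by (1,11)→{1,11}; (2,7)→{7}; (3,4)→{4}; (4,2)→{2,9}; (5,5)→{5,11}; (6,9)→{4,9}; (7,1)→{1,5}; (8,10)→{7,10}; (9,8)→{6,8,10}; (10,6)→{5,6,7}. Safe: 3. Place at column 3.
Columns [11, 7, 4, 2, 5, 9, 1, 10, 8, 6, 3], r−c [-10, -5, -1, 2, 0, -3, 6, -2, 1, 4, 8], r+c [12, 9, 7, 6, 10, 15, 8, 18, 17, 16, 14] are all distinct, so no two queens attack.

(1,11) (2,7) (3,4) (4,2) (5,5) (6,9) (7,1) (8,10) (9,8) (10,6) (11,3)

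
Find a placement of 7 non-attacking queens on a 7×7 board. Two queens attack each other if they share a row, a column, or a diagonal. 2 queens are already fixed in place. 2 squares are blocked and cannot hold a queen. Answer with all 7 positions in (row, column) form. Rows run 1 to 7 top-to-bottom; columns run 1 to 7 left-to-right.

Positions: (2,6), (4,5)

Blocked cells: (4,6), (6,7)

(1,3) (2,6) (3,2) (4,5) (5,1) (6,4) (7,7)

Row 1: attacked by (2,6)→{5,6,7}; (4,5)→{2,5}. Safe: 1, 3, 4. Place at column 3.
Row 3: attacked by (1,3)→{1,3,5}; (2,6)→{5,6,7}; (4,5)→{4,5,6}. Safe: 2. Place at column 2.
Row 5: attacked by (1,3)→{3,7}; (2,6)→{3,6}; (3,2)→{2,4}; (4,5)→{4,5,6}. Safe: 1. Place at column 1.
Row 6: attacked by (1,3)→{3}; (2,6)→{2,6}; (3,2)→{2,5}; (4,5)→{3,5,7}; (5,1)→{1,2}. Blocked: 7. Safe: 4. Place at column 4.
Row 7: attacked by (1,3)→{3}; (2,6)→{1,6}; (3,2)→{2,6}; (4,5)→{2,5}; (5,1)→{1,3}; (6,4)→{3,4,5}. Safe: 7. Place at column 7.
Columns [3, 6, 2, 5, 1, 4, 7], r−c [-2, -4, 1, -1, 4, 2, 0], r+c [4, 8, 5, 9, 6, 10, 14] are all distinct, so no two queens attack.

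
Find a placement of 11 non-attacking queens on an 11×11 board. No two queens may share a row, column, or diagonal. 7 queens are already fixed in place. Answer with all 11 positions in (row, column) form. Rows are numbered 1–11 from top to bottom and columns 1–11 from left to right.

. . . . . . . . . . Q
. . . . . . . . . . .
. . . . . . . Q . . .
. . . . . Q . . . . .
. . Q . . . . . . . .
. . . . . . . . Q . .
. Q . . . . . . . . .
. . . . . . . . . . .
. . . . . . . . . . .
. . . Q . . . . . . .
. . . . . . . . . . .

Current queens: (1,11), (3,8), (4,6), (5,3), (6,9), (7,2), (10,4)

Row 2: attacked by (1,11)→{10,11}; (3,8)→{7,8,9}; (4,6)→{4,6,8}; (5,3)→{3,6}; (6,9)→{5,9}; (7,2)→{2,7}; (10,4)→{4}. Safe: 1. Place at column 1.
Row 8: attacked by (1,11)→{4,11}; (2,1)→{1,7}; (3,8)→{3,8}; (4,6)→{2,6,10}; (5,3)→{3,6}; (6,9)→{7,9,11}; (7,2)→{1,2,3}; (10,4)→{2,4,6}. Safe: 5. Place at column 5.
Row 9: attacked by (1,11)→{3,11}; (2,1)→{1,8}; (3,8)→{2,8}; (4,6)→{1,6,11}; (5,3)→{3,7}; (6,9)→{6,9}; (7,2)→{2,4}; (8,5)→{4,5,6}; (10,4)→{3,4,5}. Safe: 10. Place at column 10.
Row 11: attacked by (1,11)→{1,11}; (2,1)→{1,10}; (3,8)→{8}; (4,6)→{6}; (5,3)→{3,9}; (6,9)→{4,9}; (7,2)→{2,6}; (8,5)→{2,5,8}; (9,10)→{8,10}; (10,4)→{3,4,5}. Safe: 7. Place at column 7.
Columns [11, 1, 8, 6, 3, 9, 2, 5, 10, 4, 7], r−c [-10, 1, -5, -2, 2, -3, 5, 3, -1, 6, 4], r+c [12, 3, 11, 10, 8, 15, 9, 13, 19, 14, 18] are all distinct, so no two queens attack.

(1,11) (2,1) (3,8) (4,6) (5,3) (6,9) (7,2) (8,5) (9,10) (10,4) (11,7)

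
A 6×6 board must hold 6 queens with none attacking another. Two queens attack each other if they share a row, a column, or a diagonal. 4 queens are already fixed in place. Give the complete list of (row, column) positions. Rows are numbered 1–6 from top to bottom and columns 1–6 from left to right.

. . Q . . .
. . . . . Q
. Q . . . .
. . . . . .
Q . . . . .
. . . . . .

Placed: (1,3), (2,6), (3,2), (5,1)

Row 4: attacked by (1,3)→{3,6}; (2,6)→{4,6}; (3,2)→{1,2,3}; (5,1)→{1,2}. Safe: 5. Place at column 5.
Row 6: attacked by (1,3)→{3}; (2,6)→{2,6}; (3,2)→{2,5}; (4,5)→{3,5}; (5,1)→{1,2}. Safe: 4. Place at column 4.
Columns [3, 6, 2, 5, 1, 4], r−c [-2, -4, 1, -1, 4, 2], r+c [4, 8, 5, 9, 6, 10] are all distinct, so no two queens attack.

(1,3) (2,6) (3,2) (4,5) (5,1) (6,4)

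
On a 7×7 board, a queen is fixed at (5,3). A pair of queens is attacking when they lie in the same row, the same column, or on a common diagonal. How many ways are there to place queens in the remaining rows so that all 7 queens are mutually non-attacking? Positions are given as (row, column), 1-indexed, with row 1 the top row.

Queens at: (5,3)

Branch on row 1: col 1 → 1; col 2 → 1; col 4 → 1; col 5 → 2; col 6 → 1.
Sum: 1 + 1 + 1 + 2 + 1 = 6.

6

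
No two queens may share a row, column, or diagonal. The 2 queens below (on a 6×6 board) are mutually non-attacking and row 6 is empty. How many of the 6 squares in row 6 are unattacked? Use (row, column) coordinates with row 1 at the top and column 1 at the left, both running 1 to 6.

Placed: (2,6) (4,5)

2

(2,6) attacks row 6 at column 6 and diagonals 2.
(4,5) attacks row 6 at column 5 and diagonals 3.
Attacked columns: {2, 3, 5, 6}. Safe: {1, 4}.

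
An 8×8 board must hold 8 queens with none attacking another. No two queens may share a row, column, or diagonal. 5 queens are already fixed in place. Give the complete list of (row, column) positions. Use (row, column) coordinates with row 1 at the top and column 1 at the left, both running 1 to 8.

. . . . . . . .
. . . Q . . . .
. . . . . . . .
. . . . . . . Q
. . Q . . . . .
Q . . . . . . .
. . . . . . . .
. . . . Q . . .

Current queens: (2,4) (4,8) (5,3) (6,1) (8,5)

(1,2) (2,4) (3,6) (4,8) (5,3) (6,1) (7,7) (8,5)

Row 1: attacked by (2,4)→{3,4,5}; (4,8)→{5,8}; (5,3)→{3,7}; (6,1)→{1,6}; (8,5)→{5}. Safe: 2. Place at column 2.
Row 3: attacked by (1,2)→{2,4}; (2,4)→{3,4,5}; (4,8)→{7,8}; (5,3)→{1,3,5}; (6,1)→{1,4}; (8,5)→{5}. Safe: 6. Place at column 6.
Row 7: attacked by (1,2)→{2,8}; (2,4)→{4}; (3,6)→{2,6}; (4,8)→{5,8}; (5,3)→{1,3,5}; (6,1)→{1,2}; (8,5)→{4,5,6}. Safe: 7. Place at column 7.
Columns [2, 4, 6, 8, 3, 1, 7, 5], r−c [-1, -2, -3, -4, 2, 5, 0, 3], r+c [3, 6, 9, 12, 8, 7, 14, 13] are all distinct, so no two queens attack.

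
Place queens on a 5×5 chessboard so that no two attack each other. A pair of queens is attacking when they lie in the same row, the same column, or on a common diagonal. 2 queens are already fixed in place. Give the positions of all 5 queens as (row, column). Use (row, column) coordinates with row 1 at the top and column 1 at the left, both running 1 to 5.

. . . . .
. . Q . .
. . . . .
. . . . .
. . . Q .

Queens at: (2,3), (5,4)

Row 1: attacked by (2,3)→{2,3,4}; (5,4)→{4}. Safe: 1, 5. Place at column 1.
Row 3: attacked by (1,1)→{1,3}; (2,3)→{2,3,4}; (5,4)→{2,4}. Safe: 5. Place at column 5.
Row 4: attacked by (1,1)→{1,4}; (2,3)→{1,3,5}; (3,5)→{4,5}; (5,4)→{3,4,5}. Safe: 2. Place at column 2.
Columns [1, 3, 5, 2, 4], r−c [0, -1, -2, 2, 1], r+c [2, 5, 8, 6, 9] are all distinct, so no two queens attack.

(1,1) (2,3) (3,5) (4,2) (5,4)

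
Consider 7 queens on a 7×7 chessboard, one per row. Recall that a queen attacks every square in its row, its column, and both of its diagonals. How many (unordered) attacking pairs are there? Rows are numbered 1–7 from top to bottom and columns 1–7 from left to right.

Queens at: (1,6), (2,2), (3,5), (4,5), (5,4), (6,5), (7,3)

Same column: (3,5)–(4,5) (column 5); (3,5)–(6,5) (column 5); (4,5)–(6,5) (column 5).
Same diagonal: (4,5)–(5,4) (|4−5| = |5−4| = 1); (5,4)–(6,5) (|5−6| = |4−5| = 1).
Total attacking pairs: 5.

5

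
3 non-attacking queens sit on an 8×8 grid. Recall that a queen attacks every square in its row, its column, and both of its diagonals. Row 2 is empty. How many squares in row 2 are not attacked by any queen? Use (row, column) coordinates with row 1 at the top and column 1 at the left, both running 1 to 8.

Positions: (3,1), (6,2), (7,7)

4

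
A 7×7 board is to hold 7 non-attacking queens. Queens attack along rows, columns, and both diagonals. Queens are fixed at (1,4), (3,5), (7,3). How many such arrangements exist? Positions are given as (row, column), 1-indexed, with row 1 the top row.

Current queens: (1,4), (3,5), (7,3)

1

Branch on row 2: col 1 → 0; col 2 → 0; col 7 → 1.
Sum: 0 + 0 + 1 = 1.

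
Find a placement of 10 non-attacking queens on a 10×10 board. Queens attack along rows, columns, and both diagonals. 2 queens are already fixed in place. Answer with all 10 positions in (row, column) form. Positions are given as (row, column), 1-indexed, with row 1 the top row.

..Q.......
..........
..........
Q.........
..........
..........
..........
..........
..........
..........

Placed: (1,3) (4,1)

Row 2: attacked by (1,3)→{2,3,4}; (4,1)→{1,3}. Safe: 5, 6, 7, 8, 9, 10. Place at column 5.
Row 3: attacked by (1,3)→{1,3,5}; (2,5)→{4,5,6}; (4,1)→{1,2}. Safe: 7, 8, 9, 10. Place at column 8.
Row 5: attacked by (1,3)→{3,7}; (2,5)→{2,5,8}; (3,8)→{6,8,10}; (4,1)→{1,2}. Safe: 4, 9. Place at column 9.
Row 6: attacked by (1,3)→{3,8}; (2,5)→{1,5,9}; (3,8)→{5,8}; (4,1)→{1,3}; (5,9)→{8,9,10}. Safe: 2, 4, 6, 7. Place at column 4.
Row 7: attacked by (1,3)→{3,9}; (2,5)→{5,10}; (3,8)→{4,8}; (4,1)→{1,4}; (5,9)→{7,9}; (6,4)→{3,4,5}. Safe: 2, 6. Place at column 2.
Row 8: attacked by (1,3)→{3,10}; (2,5)→{5}; (3,8)→{3,8}; (4,1)→{1,5}; (5,9)→{6,9}; (6,4)→{2,4,6}; (7,2)→{1,2,3}. Safe: 7. Place at column 7.
Row 9: attacked by (1,3)→{3}; (2,5)→{5}; (3,8)→{2,8}; (4,1)→{1,6}; (5,9)→{5,9}; (6,4)→{1,4,7}; (7,2)→{2,4}; (8,7)→{6,7,8}. Safe: 10. Place at column 10.
Row 10: attacked by (1,3)→{3}; (2,5)→{5}; (3,8)→{1,8}; (4,1)→{1,7}; (5,9)→{4,9}; (6,4)→{4,8}; (7,2)→{2,5}; (8,7)→{5,7,9}; (9,10)→{9,10}. Safe: 6. Place at column 6.
Columns [3, 5, 8, 1, 9, 4, 2, 7, 10, 6], r−c [-2, -3, -5, 3, -4, 2, 5, 1, -1, 4], r+c [4, 7, 11, 5, 14, 10, 9, 15, 19, 16] are all distinct, so no two queens attack.

(1,3) (2,5) (3,8) (4,1) (5,9) (6,4) (7,2) (8,7) (9,10) (10,6)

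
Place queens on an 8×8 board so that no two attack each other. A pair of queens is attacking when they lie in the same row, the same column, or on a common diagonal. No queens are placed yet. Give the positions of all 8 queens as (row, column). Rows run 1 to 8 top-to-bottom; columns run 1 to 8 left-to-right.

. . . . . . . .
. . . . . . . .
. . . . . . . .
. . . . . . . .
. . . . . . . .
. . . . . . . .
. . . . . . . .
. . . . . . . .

(1,4) (2,7) (3,5) (4,3) (5,1) (6,6) (7,8) (8,2)

Row 1: Safe: 1, 2, 3, 4, 5, 6, 7, 8. Place at column 4.
Row 2: attacked by (1,4)→{3,4,5}. Safe: 1, 2, 6, 7, 8. Place at column 7.
Row 3: attacked by (1,4)→{2,4,6}; (2,7)→{6,7,8}. Safe: 1, 3, 5. Place at column 5.
Row 4: attacked by (1,4)→{1,4,7}; (2,7)→{5,7}; (3,5)→{4,5,6}. Safe: 2, 3, 8. Place at column 3.
Row 5: attacked by (1,4)→{4,8}; (2,7)→{4,7}; (3,5)→{3,5,7}; (4,3)→{2,3,4}. Safe: 1, 6. Place at column 1.
Row 6: attacked by (1,4)→{4}; (2,7)→{3,7}; (3,5)→{2,5,8}; (4,3)→{1,3,5}; (5,1)→{1,2}. Safe: 6. Place at column 6.
Row 7: attacked by (1,4)→{4}; (2,7)→{2,7}; (3,5)→{1,5}; (4,3)→{3,6}; (5,1)→{1,3}; (6,6)→{5,6,7}. Safe: 8. Place at column 8.
Row 8: attacked by (1,4)→{4}; (2,7)→{1,7}; (3,5)→{5}; (4,3)→{3,7}; (5,1)→{1,4}; (6,6)→{4,6,8}; (7,8)→{7,8}. Safe: 2. Place at column 2.
Columns [4, 7, 5, 3, 1, 6, 8, 2], r−c [-3, -5, -2, 1, 4, 0, -1, 6], r+c [5, 9, 8, 7, 6, 12, 15, 10] are all distinct, so no two queens attack.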